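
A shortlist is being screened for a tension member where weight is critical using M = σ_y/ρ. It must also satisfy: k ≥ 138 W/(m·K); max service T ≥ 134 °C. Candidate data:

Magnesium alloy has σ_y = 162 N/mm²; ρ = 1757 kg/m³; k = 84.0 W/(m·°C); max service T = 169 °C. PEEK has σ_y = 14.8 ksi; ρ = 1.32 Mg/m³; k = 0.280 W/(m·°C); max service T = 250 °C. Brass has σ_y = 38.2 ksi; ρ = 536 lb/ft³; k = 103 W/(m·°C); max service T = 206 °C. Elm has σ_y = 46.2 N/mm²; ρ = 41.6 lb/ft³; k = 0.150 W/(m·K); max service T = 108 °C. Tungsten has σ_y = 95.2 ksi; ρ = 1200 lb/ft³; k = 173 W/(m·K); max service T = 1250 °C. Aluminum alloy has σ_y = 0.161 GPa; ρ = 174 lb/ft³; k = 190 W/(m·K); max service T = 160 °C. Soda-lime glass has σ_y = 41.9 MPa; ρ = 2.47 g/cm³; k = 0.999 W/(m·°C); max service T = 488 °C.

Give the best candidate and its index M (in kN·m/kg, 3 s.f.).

aluminum alloy, M = 57.8 kN·m/kg

Screen on constraints: k ≥ 138 W/(m·K); max service T ≥ 134 °C. Survivors: tungsten, aluminum alloy.
In SI units:
  tungsten: σ_y = 656.4 MPa, ρ = 19220 kg/m³
  aluminum alloy: σ_y = 161.0 MPa, ρ = 2787 kg/m³
  aluminum alloy: M = 57.8 kN·m/kg
  tungsten: M = 34.1 kN·m/kg
Aluminum alloy has the largest M.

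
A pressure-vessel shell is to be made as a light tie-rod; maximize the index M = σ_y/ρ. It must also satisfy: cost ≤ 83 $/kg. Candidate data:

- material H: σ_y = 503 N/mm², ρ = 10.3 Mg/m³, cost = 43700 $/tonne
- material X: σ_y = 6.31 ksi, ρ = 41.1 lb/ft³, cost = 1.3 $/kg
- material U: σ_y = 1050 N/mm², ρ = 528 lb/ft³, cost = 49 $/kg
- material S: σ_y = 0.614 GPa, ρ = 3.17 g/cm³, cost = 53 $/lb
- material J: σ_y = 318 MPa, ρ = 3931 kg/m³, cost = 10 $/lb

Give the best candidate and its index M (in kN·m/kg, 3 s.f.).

material U, M = 124 kN·m/kg

Screen on constraints: cost ≤ 83 $/kg. Survivors: material H, material X, material U, material J.
Convert each candidate to consistent units, then evaluate M:
  material H: σ_y = 503.0 MPa, ρ = 10300 kg/m³
  material X: σ_y = 43.51 MPa, ρ = 658.4 kg/m³
  material U: σ_y = 1050 MPa, ρ = 8458 kg/m³
  material J: σ_y = 318.0 MPa, ρ = 3931 kg/m³
  material U: M = 124 kN·m/kg
  material J: M = 80.9 kN·m/kg
  material X: M = 66.1 kN·m/kg
  material H: M = 48.8 kN·m/kg
Material U has the largest M.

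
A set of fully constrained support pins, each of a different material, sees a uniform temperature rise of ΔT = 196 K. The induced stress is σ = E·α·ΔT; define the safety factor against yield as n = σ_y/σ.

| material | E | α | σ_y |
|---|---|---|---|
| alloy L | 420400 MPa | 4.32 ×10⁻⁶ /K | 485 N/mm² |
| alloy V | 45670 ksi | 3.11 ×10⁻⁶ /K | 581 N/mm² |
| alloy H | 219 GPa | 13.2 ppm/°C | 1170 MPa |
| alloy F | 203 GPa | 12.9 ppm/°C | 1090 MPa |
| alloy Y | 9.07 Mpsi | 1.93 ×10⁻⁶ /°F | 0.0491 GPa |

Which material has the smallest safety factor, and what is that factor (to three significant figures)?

alloy Y, n = 1.15

With everything in SI (GPa, ×10⁻⁶/K, MPa):
  alloy L: E = 420.4, α = 4.32, σ_y = 485.0 → σ = 356 MPa, n = 1.36
  alloy V: E = 314.9, α = 3.11, σ_y = 581.0 → σ = 192 MPa, n = 3.03
  alloy H: E = 219.0, α = 13.2, σ_y = 1170 → σ = 567 MPa, n = 2.06
  alloy F: E = 203.0, α = 12.9, σ_y = 1090 → σ = 513 MPa, n = 2.12
  alloy Y: E = 62.54, α = 3.47, σ_y = 49.10 → σ = 42.6 MPa, n = 1.15
The minimum is alloy Y at n = 1.15.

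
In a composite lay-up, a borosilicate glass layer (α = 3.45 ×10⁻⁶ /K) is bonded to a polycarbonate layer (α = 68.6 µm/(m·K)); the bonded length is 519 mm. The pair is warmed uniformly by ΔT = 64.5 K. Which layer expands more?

polycarbonate

α(borosilicate glass) = 3.45×10⁻⁶/K vs α(polycarbonate) = 68.6×10⁻⁶/K.
Higher α expands more for the same ΔT: polycarbonate.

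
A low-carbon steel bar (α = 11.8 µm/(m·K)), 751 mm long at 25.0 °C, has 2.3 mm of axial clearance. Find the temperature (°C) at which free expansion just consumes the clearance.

α·L₀·ΔT = 2.3 mm ⇒ ΔT = 2.3 / (11.8×10⁻⁶ × 751.0) = 259.5 K.
T = 25.0 + 259.5 = 284.5 °C.

285 °C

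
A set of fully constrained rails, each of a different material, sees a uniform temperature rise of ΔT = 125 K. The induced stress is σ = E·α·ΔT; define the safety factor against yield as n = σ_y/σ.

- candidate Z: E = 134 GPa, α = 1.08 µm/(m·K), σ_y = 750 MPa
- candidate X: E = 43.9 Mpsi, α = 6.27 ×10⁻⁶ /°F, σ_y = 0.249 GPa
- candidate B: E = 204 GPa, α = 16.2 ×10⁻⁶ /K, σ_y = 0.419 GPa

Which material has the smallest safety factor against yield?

candidate X

Per material, after unit conversion:
  candidate Z: E = 134.0, α = 1.08, σ_y = 750.0 → σ = 18.1 MPa, n = 41.5
  candidate X: E = 302.7, α = 11.3, σ_y = 249.0 → σ = 427 MPa, n = 0.583
  candidate B: E = 204.0, α = 16.2, σ_y = 419.0 → σ = 413 MPa, n = 1.01
Candidate X has the lowest safety factor, n = 0.583.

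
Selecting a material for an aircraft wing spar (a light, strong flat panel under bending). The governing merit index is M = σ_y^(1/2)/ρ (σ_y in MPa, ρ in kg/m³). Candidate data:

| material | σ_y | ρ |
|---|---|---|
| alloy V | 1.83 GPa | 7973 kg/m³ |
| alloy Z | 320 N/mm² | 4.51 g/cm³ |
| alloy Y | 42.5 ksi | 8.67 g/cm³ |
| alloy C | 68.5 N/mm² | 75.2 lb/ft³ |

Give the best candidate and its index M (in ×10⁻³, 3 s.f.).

alloy C, M = 6.87×10⁻³

Putting every candidate on a common basis:
  alloy V: σ_y = 1830 MPa, ρ = 7973 kg/m³
  alloy Z: σ_y = 320.0 MPa, ρ = 4510 kg/m³
  alloy Y: σ_y = 293.0 MPa, ρ = 8670 kg/m³
  alloy C: σ_y = 68.50 MPa, ρ = 1205 kg/m³
  alloy C: M = 6.87×10⁻³
  alloy V: M = 5.37×10⁻³
  alloy Z: M = 3.97×10⁻³
  alloy Y: M = 1.97×10⁻³
The maximum is for alloy C.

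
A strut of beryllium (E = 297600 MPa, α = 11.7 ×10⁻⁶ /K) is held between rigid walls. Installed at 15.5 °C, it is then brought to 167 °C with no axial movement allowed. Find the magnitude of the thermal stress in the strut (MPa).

E = 297600 MPa = 297.6 GPa.
ΔT = 151.5 K. Constrained thermal stress σ = E·α·ΔT = 297.6×10³ MPa × 11.7×10⁻⁶ × 151.5 = 528 MPa (compressive).

528 MPa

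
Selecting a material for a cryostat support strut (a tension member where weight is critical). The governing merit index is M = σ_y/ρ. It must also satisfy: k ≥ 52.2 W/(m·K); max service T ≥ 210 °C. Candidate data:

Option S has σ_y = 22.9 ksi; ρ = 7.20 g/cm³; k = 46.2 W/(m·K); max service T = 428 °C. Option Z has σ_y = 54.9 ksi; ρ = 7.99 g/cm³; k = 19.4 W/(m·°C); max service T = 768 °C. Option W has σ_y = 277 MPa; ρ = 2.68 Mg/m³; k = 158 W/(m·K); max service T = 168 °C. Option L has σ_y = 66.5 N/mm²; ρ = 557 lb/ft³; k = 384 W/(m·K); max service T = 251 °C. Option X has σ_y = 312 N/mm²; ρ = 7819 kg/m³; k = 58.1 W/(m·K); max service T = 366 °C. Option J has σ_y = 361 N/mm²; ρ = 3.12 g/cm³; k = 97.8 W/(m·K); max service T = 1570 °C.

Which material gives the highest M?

option J

Screen on constraints: k ≥ 52.2 W/(m·K); max service T ≥ 210 °C. Survivors: option L, option X, option J.
Normalizing units and computing the index:
  option L: σ_y = 66.50 MPa, ρ = 8922 kg/m³
  option X: σ_y = 312.0 MPa, ρ = 7819 kg/m³
  option J: σ_y = 361.0 MPa, ρ = 3120 kg/m³
  option J: M = 116 kN·m/kg
  option X: M = 39.9 kN·m/kg
  option L: M = 7.45 kN·m/kg
The maximum is for option J.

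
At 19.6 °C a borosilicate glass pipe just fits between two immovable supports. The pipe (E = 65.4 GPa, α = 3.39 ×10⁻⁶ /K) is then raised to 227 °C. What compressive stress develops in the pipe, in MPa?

46.0 MPa

ΔT = 207.4 K. Constrained thermal stress σ = E·α·ΔT = 65.40×10³ MPa × 3.39×10⁻⁶ × 207.4 = 46.0 MPa (compressive).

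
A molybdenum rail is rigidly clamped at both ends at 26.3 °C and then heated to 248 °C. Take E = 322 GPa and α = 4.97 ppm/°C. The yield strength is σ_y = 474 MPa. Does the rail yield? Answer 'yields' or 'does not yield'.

does not yield

ΔT = 221.7 K. Constrained thermal stress σ = E·α·ΔT = 322.0×10³ MPa × 4.97×10⁻⁶ × 221.7 = 355 MPa (compressive).
Compare to σ_y = 474 MPa: σ < σ_y, so it does not yield.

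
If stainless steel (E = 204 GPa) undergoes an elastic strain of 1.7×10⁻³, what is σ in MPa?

347 MPa

σ = E·ε = 204000 MPa × 1.7×10⁻³ = 347 MPa.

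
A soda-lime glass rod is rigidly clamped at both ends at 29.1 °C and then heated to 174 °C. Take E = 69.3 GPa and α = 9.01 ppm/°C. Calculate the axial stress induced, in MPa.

90.5 MPa

ΔT = 144.9 K. Constrained thermal stress σ = E·α·ΔT = 69.30×10³ MPa × 9.01×10⁻⁶ × 144.9 = 90.5 MPa (compressive).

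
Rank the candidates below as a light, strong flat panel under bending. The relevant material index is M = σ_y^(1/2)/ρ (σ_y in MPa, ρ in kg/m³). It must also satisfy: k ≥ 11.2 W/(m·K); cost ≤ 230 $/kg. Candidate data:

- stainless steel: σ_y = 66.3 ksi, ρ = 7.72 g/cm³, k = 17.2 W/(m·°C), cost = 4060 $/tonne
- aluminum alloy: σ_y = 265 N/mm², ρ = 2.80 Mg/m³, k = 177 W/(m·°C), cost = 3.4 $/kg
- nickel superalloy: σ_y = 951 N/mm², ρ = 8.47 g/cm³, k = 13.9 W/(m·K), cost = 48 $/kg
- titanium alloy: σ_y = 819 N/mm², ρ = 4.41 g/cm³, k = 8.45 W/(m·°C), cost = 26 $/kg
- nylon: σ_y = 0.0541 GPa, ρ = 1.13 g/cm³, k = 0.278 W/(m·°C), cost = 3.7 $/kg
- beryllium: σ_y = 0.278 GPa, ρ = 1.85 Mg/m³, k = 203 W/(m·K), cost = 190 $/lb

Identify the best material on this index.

aluminum alloy

Screen on constraints: k ≥ 11.2 W/(m·K); cost ≤ 230 $/kg. Survivors: stainless steel, aluminum alloy, nickel superalloy.
Convert each candidate to consistent units, then evaluate M:
  stainless steel: σ_y = 457.1 MPa, ρ = 7720 kg/m³
  aluminum alloy: σ_y = 265.0 MPa, ρ = 2800 kg/m³
  nickel superalloy: σ_y = 951.0 MPa, ρ = 8470 kg/m³
  aluminum alloy: M = 5.81×10⁻³
  nickel superalloy: M = 3.64×10⁻³
  stainless steel: M = 2.77×10⁻³
The maximum is for aluminum alloy.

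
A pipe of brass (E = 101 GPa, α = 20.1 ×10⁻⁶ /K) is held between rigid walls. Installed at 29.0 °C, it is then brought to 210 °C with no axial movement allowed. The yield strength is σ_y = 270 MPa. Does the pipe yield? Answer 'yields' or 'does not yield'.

yields

ΔT = 181.0 K. Constrained thermal stress σ = E·α·ΔT = 101.0×10³ MPa × 20.1×10⁻⁶ × 181.0 = 367 MPa (compressive).
Compare to σ_y = 270 MPa: σ ≥ σ_y, so it yields.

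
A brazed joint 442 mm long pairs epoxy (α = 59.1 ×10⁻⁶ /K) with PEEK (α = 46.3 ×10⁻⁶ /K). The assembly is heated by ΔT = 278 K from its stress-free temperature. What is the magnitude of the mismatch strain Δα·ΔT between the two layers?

Δα = |59.1 − 46.3|×10⁻⁶/K = 12.8×10⁻⁶/K.
Mismatch strain = Δα·ΔT = 12.8×10⁻⁶ × 278.0 = 3.56×10⁻³.

3.56×10⁻³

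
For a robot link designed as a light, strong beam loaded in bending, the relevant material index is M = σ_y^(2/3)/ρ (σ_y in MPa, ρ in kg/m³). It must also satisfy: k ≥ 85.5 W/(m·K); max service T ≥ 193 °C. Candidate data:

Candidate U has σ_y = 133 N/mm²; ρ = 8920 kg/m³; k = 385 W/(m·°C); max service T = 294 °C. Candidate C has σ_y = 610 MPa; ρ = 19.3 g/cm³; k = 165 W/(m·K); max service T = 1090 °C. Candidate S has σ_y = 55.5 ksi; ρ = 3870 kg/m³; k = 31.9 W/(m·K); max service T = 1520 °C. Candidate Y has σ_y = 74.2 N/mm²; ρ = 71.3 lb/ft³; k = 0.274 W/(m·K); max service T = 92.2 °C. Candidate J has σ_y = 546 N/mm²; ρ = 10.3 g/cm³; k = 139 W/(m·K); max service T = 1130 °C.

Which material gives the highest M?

candidate J

Screen on constraints: k ≥ 85.5 W/(m·K); max service T ≥ 193 °C. Survivors: candidate U, candidate C, candidate J.
Convert each candidate to consistent units, then evaluate M:
  candidate U: σ_y = 133.0 MPa, ρ = 8920 kg/m³
  candidate C: σ_y = 610.0 MPa, ρ = 19300 kg/m³
  candidate J: σ_y = 546.0 MPa, ρ = 10300 kg/m³
  candidate J: M = 6.49×10⁻³
  candidate C: M = 3.73×10⁻³
  candidate U: M = 2.92×10⁻³
The maximum is for candidate J.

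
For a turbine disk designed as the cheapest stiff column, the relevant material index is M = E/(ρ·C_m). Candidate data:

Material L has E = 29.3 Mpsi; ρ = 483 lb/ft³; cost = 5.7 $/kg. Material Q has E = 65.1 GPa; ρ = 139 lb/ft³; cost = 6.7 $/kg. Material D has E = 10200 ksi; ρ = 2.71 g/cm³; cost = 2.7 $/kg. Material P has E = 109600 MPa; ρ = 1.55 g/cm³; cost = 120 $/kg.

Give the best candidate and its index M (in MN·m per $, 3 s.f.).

In SI units:
  material L: E = 202.0 GPa, ρ = 7737 kg/m³, cost = 5.700 $/kg
  material Q: E = 65.10 GPa, ρ = 2227 kg/m³, cost = 6.700 $/kg
  material D: E = 70.33 GPa, ρ = 2710 kg/m³, cost = 2.700 $/kg
  material P: E = 109.6 GPa, ρ = 1550 kg/m³, cost = 120.0 $/kg
  material D: M = 9.61 MN·m per $
  material L: M = 4.58 MN·m per $
  material Q: M = 4.36 MN·m per $
  material P: M = 0.589 MN·m per $
The maximum is for material D.

material D, M = 9.61 MN·m per $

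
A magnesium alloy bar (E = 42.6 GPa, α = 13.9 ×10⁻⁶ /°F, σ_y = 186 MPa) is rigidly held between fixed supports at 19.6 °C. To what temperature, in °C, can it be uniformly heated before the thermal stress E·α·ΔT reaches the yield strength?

α = 13.9×10⁻⁶/°F × 9/5 = 25.0×10⁻⁶/K.
E·α·ΔT = 186.0 MPa ⇒ ΔT = 186.0 / (42.60×10³ × 25.0×10⁻⁶) = 174.5 K.
T = 19.6 + 174.5 = 194.1 °C.

194 °C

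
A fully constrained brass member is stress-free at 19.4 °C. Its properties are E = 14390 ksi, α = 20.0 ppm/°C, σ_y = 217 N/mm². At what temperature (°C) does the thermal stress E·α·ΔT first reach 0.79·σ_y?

E = 14390 ksi = 99.22 GPa.
σ_y = 217 N/mm² = 217.0 MPa.
E·α·ΔT = 171.4 MPa ⇒ ΔT = 171.4 / (99.22×10³ × 20.0×10⁻⁶) = 86.39 K.
T = 19.4 + 86.39 = 105.8 °C.

106 °C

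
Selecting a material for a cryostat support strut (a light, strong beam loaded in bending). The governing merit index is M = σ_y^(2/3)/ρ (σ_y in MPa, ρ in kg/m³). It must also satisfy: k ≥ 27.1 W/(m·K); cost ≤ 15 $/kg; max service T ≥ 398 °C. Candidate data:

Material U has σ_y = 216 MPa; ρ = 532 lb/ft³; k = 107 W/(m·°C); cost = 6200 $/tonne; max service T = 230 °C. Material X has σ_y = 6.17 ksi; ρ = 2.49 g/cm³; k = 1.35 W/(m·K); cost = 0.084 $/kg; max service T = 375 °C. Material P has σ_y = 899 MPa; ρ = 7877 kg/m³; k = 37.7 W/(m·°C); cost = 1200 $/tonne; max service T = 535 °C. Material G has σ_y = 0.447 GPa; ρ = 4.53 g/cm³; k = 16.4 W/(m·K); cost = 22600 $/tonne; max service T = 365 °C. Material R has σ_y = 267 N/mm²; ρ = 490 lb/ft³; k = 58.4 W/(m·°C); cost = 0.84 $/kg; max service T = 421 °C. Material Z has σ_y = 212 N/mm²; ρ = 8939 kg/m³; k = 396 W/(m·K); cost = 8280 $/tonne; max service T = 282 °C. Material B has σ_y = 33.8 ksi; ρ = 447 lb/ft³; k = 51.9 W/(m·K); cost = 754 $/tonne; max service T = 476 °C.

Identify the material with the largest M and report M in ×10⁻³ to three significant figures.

Screen on constraints: k ≥ 27.1 W/(m·K); cost ≤ 15 $/kg; max service T ≥ 398 °C. Survivors: material P, material R, material B.
Normalizing units and computing the index:
  material P: σ_y = 899.0 MPa, ρ = 7877 kg/m³
  material R: σ_y = 267.0 MPa, ρ = 7849 kg/m³
  material B: σ_y = 233.0 MPa, ρ = 7160 kg/m³
  material P: M = 11.8×10⁻³
  material B: M = 5.29×10⁻³
  material R: M = 5.28×10⁻³
Highest index: material P.

material P, M = 11.8×10⁻³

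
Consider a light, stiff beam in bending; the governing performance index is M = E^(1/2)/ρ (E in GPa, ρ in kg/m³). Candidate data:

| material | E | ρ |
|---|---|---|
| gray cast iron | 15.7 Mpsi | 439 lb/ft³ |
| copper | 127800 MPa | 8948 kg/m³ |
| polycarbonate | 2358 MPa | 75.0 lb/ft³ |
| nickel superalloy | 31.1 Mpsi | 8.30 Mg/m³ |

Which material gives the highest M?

nickel superalloy

After converting to SI:
  gray cast iron: E = 108.2 GPa, ρ = 7032 kg/m³
  copper: E = 127.8 GPa, ρ = 8948 kg/m³
  polycarbonate: E = 2.358 GPa, ρ = 1201 kg/m³
  nickel superalloy: E = 214.4 GPa, ρ = 8300 kg/m³
  nickel superalloy: M = 1.76×10⁻³
  gray cast iron: M = 1.48×10⁻³
  polycarbonate: M = 1.28×10⁻³
  copper: M = 1.26×10⁻³
Nickel superalloy ranks first.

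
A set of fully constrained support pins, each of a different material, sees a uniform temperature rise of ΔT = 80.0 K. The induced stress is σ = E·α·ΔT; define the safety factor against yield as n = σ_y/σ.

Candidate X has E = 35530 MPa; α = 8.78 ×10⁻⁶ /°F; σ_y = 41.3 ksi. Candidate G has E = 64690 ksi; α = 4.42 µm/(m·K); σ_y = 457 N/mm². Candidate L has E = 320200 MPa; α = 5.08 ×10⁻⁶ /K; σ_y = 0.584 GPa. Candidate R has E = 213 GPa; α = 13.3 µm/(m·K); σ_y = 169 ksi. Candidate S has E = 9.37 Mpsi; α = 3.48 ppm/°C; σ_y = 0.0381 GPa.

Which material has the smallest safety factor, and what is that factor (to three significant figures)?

candidate S, n = 2.12

Converting E to GPa, α to ×10⁻⁶/K, σ_y to MPa, then σ and n for each:
  candidate X: E = 35.53, α = 15.8, σ_y = 284.8 → σ = 44.9 MPa, n = 6.34
  candidate G: E = 446.0, α = 4.42, σ_y = 457.0 → σ = 158 MPa, n = 2.90
  candidate L: E = 320.2, α = 5.08, σ_y = 584.0 → σ = 130 MPa, n = 4.49
  candidate R: E = 213.0, α = 13.3, σ_y = 1165 → σ = 227 MPa, n = 5.14
  candidate S: E = 64.60, α = 3.48, σ_y = 38.10 → σ = 18.0 MPa, n = 2.12
Candidate S has the lowest safety factor, n = 2.12.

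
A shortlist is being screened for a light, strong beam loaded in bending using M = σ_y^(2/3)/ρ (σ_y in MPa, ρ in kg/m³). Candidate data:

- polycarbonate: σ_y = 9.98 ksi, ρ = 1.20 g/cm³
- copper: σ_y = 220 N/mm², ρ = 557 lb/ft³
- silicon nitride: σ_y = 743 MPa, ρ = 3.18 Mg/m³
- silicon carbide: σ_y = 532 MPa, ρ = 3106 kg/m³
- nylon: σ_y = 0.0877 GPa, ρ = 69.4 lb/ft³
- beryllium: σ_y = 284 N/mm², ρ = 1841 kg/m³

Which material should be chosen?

After converting to SI:
  polycarbonate: σ_y = 68.81 MPa, ρ = 1200 kg/m³
  copper: σ_y = 220.0 MPa, ρ = 8922 kg/m³
  silicon nitride: σ_y = 743.0 MPa, ρ = 3180 kg/m³
  silicon carbide: σ_y = 532.0 MPa, ρ = 3106 kg/m³
  nylon: σ_y = 87.70 MPa, ρ = 1112 kg/m³
  beryllium: σ_y = 284.0 MPa, ρ = 1841 kg/m³
  silicon nitride: M = 25.8×10⁻³
  beryllium: M = 23.5×10⁻³
  silicon carbide: M = 21.1×10⁻³
  nylon: M = 17.8×10⁻³
  polycarbonate: M = 14.0×10⁻³
  copper: M = 4.08×10⁻³
Silicon nitride has the largest M.

silicon nitride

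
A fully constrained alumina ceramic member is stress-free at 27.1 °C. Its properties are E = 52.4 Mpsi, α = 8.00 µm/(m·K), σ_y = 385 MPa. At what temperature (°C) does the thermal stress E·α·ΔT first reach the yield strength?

E = 52.4 Mpsi = 361.3 GPa.
E·α·ΔT = 385.0 MPa ⇒ ΔT = 385.0 / (361.3×10³ × 8.00×10⁻⁶) = 133.2 K.
T = 27.1 + 133.2 = 160.3 °C.

160 °C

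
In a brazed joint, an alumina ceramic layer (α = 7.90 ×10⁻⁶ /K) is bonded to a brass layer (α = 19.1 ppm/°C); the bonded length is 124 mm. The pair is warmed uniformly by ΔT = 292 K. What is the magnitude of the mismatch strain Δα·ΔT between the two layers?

3.27×10⁻³

Δα = |7.90 − 19.1|×10⁻⁶/K = 11.2×10⁻⁶/K.
Mismatch strain = Δα·ΔT = 11.2×10⁻⁶ × 292.0 = 3.27×10⁻³.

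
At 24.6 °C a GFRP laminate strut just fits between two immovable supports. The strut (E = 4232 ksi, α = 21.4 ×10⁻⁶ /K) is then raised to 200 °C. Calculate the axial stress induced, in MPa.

110 MPa

E = 4232 ksi = 29.18 GPa.
ΔT = 175.4 K. Constrained thermal stress σ = E·α·ΔT = 29.18×10³ MPa × 21.4×10⁻⁶ × 175.4 = 110 MPa (compressive).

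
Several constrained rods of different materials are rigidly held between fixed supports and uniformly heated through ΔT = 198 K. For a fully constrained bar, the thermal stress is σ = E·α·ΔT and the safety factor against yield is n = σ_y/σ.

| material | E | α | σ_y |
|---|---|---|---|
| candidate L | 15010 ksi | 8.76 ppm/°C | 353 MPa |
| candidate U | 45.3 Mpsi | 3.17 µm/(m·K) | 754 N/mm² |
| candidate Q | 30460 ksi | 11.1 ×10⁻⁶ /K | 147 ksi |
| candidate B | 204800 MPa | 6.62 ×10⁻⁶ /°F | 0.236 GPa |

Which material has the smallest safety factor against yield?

With everything in SI (GPa, ×10⁻⁶/K, MPa):
  candidate L: E = 103.5, α = 8.76, σ_y = 353.0 → σ = 180 MPa, n = 1.97
  candidate U: E = 312.3, α = 3.17, σ_y = 754.0 → σ = 196 MPa, n = 3.85
  candidate Q: E = 210.0, α = 11.1, σ_y = 1014 → σ = 462 MPa, n = 2.20
  candidate B: E = 204.8, α = 11.9, σ_y = 236.0 → σ = 483 MPa, n = 0.488
Smallest n: candidate B with n = 0.488.

candidate B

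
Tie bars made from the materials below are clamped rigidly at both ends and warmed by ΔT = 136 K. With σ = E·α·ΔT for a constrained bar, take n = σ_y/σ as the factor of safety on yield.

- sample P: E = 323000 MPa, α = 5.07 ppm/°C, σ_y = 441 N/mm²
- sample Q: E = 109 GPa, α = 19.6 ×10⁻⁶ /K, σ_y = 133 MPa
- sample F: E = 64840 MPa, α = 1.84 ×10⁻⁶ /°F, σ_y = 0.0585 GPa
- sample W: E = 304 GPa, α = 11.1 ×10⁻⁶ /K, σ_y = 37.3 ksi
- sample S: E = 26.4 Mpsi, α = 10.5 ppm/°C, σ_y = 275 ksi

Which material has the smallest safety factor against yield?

Per material, after unit conversion:
  sample P: E = 323.0, α = 5.07, σ_y = 441.0 → σ = 223 MPa, n = 1.98
  sample Q: E = 109.0, α = 19.6, σ_y = 133.0 → σ = 291 MPa, n = 0.458
  sample F: E = 64.84, α = 3.31, σ_y = 58.50 → σ = 29.2 MPa, n = 2.00
  sample W: E = 304.0, α = 11.1, σ_y = 257.2 → σ = 459 MPa, n = 0.560
  sample S: E = 182.0, α = 10.5, σ_y = 1896 → σ = 260 MPa, n = 7.29
The minimum is sample Q at n = 0.458.

sample Q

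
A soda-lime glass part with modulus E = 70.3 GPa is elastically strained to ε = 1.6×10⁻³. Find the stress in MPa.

112 MPa

σ = E·ε = 70300 MPa × 1.6×10⁻³ = 112 MPa.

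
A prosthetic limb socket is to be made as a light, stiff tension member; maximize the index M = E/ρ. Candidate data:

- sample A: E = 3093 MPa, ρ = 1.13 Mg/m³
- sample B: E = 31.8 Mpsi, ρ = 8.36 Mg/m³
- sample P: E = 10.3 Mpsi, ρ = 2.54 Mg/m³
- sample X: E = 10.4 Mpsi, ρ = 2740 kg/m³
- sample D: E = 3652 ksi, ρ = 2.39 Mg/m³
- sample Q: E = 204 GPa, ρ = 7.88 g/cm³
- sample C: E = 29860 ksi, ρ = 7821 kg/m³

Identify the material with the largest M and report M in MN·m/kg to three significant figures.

sample P, M = 28.0 MN·m/kg

In SI units:
  sample A: E = 3.093 GPa, ρ = 1130 kg/m³
  sample B: E = 219.3 GPa, ρ = 8360 kg/m³
  sample P: E = 71.02 GPa, ρ = 2540 kg/m³
  sample X: E = 71.71 GPa, ρ = 2740 kg/m³
  sample D: E = 25.18 GPa, ρ = 2390 kg/m³
  sample Q: E = 204.0 GPa, ρ = 7880 kg/m³
  sample C: E = 205.9 GPa, ρ = 7821 kg/m³
  sample P: M = 28.0 MN·m/kg
  sample C: M = 26.3 MN·m/kg
  sample B: M = 26.2 MN·m/kg
  sample X: M = 26.2 MN·m/kg
  sample Q: M = 25.9 MN·m/kg
  sample D: M = 10.5 MN·m/kg
  sample A: M = 2.74 MN·m/kg
The maximum is for sample P.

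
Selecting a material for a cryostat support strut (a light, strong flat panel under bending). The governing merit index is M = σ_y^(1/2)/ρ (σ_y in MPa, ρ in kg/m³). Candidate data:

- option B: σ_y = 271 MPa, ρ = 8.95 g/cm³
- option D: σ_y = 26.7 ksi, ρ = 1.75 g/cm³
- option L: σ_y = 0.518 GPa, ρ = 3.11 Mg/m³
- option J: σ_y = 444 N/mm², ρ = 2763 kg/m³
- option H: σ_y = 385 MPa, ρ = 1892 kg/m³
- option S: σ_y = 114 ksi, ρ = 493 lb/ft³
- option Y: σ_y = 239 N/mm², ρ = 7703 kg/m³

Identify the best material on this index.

option H

Convert each candidate to consistent units, then evaluate M:
  option B: σ_y = 271.0 MPa, ρ = 8950 kg/m³
  option D: σ_y = 184.1 MPa, ρ = 1750 kg/m³
  option L: σ_y = 518.0 MPa, ρ = 3110 kg/m³
  option J: σ_y = 444.0 MPa, ρ = 2763 kg/m³
  option H: σ_y = 385.0 MPa, ρ = 1892 kg/m³
  option S: σ_y = 786.0 MPa, ρ = 7897 kg/m³
  option Y: σ_y = 239.0 MPa, ρ = 7703 kg/m³
  option H: M = 10.4×10⁻³
  option D: M = 7.75×10⁻³
  option J: M = 7.63×10⁻³
  option L: M = 7.32×10⁻³
  option S: M = 3.55×10⁻³
  option Y: M = 2.01×10⁻³
  option B: M = 1.84×10⁻³
Option H has the largest M.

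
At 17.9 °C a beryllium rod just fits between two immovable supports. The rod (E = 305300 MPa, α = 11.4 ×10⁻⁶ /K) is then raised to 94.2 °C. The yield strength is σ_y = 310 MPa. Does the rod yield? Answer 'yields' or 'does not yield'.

does not yield

E = 305300 MPa = 305.3 GPa.
ΔT = 76.30 K. Constrained thermal stress σ = E·α·ΔT = 305.3×10³ MPa × 11.4×10⁻⁶ × 76.30 = 266 MPa (compressive).
Compare to σ_y = 310 MPa: σ < σ_y, so it does not yield.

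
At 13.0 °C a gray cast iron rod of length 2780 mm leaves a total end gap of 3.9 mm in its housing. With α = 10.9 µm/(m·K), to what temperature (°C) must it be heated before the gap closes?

142 °C

α·L₀·ΔT = 3.9 mm ⇒ ΔT = 3.9 / (10.9×10⁻⁶ × 2780.0) = 128.7 K.
T = 13.0 + 128.7 = 141.7 °C.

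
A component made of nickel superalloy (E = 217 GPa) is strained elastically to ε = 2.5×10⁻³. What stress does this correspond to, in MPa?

σ = E·ε = 217000 MPa × 2.5×10⁻³ = 542 MPa.

542 MPa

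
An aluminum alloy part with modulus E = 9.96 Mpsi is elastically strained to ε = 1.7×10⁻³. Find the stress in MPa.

117 MPa

E = 9.96 Mpsi = 68.67 GPa.
σ = E·ε = 68670 MPa × 1.7×10⁻³ = 117 MPa.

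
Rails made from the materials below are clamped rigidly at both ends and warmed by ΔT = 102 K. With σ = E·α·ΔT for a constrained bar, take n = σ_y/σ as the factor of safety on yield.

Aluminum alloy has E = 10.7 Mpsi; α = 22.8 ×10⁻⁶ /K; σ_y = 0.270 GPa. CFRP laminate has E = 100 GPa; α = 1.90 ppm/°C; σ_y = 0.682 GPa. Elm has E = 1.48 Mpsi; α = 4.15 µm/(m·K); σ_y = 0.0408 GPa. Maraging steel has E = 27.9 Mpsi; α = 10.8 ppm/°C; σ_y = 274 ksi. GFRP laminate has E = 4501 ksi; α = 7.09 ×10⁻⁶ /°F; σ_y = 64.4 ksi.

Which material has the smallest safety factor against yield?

aluminum alloy

Converting E to GPa, α to ×10⁻⁶/K, σ_y to MPa, then σ and n for each:
  aluminum alloy: E = 73.77, α = 22.8, σ_y = 270.0 → σ = 172 MPa, n = 1.57
  CFRP laminate: E = 100.0, α = 1.90, σ_y = 682.0 → σ = 19.4 MPa, n = 35.2
  elm: E = 10.20, α = 4.15, σ_y = 40.80 → σ = 4.32 MPa, n = 9.45
  maraging steel: E = 192.4, α = 10.8, σ_y = 1889 → σ = 212 MPa, n = 8.92
  GFRP laminate: E = 31.03, α = 12.8, σ_y = 444.0 → σ = 40.4 MPa, n = 11.0
Smallest n: aluminum alloy with n = 1.57.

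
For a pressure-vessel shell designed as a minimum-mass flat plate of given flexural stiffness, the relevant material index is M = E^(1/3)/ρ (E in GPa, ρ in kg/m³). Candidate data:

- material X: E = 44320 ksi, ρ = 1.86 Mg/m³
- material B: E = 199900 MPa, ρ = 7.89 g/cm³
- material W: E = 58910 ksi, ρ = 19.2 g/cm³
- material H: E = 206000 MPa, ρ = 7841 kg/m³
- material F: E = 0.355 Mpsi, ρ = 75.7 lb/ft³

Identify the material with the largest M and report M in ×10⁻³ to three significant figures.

Convert each candidate to consistent units, then evaluate M:
  material X: E = 305.6 GPa, ρ = 1860 kg/m³
  material B: E = 199.9 GPa, ρ = 7890 kg/m³
  material W: E = 406.2 GPa, ρ = 19200 kg/m³
  material H: E = 206.0 GPa, ρ = 7841 kg/m³
  material F: E = 2.448 GPa, ρ = 1213 kg/m³
  material X: M = 3.62×10⁻³
  material F: M = 1.11×10⁻³
  material H: M = 0.753×10⁻³
  material B: M = 0.741×10⁻³
  material W: M = 0.386×10⁻³
Highest index: material X.

material X, M = 3.62×10⁻³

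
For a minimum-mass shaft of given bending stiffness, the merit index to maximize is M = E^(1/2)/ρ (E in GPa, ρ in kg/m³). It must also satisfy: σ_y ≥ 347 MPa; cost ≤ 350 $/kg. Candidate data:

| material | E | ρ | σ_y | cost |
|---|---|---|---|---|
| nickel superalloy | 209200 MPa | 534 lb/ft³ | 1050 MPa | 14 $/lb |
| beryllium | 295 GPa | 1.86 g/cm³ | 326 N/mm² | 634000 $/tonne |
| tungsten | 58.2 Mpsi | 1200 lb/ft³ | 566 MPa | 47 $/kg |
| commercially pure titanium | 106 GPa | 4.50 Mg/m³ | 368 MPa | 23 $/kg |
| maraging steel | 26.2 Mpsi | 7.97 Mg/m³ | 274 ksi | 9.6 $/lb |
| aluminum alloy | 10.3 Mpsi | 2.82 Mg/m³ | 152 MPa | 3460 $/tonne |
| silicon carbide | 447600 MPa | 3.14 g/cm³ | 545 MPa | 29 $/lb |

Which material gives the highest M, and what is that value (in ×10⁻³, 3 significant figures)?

Screen on constraints: σ_y ≥ 347 MPa; cost ≤ 350 $/kg. Survivors: nickel superalloy, tungsten, commercially pure titanium, maraging steel, silicon carbide.
Normalizing units and computing the index:
  nickel superalloy: E = 209.2 GPa, ρ = 8554 kg/m³
  tungsten: E = 401.3 GPa, ρ = 19220 kg/m³
  commercially pure titanium: E = 106.0 GPa, ρ = 4500 kg/m³
  maraging steel: E = 180.6 GPa, ρ = 7970 kg/m³
  silicon carbide: E = 447.6 GPa, ρ = 3140 kg/m³
  silicon carbide: M = 6.74×10⁻³
  commercially pure titanium: M = 2.29×10⁻³
  nickel superalloy: M = 1.69×10⁻³
  maraging steel: M = 1.69×10⁻³
  tungsten: M = 1.04×10⁻³
Highest index: silicon carbide.

silicon carbide, M = 6.74×10⁻³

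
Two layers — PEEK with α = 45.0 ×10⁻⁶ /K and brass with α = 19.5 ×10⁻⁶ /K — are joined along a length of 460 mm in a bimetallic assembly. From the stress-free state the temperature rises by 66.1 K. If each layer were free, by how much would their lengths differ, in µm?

Δα = |45.0 − 19.5|×10⁻⁶/K = 25.5×10⁻⁶/K.
ΔL_mismatch = Δα·L·ΔT = 25.5×10⁻⁶ × 460.0 mm × 66.1 K = 775 µm.

775 µm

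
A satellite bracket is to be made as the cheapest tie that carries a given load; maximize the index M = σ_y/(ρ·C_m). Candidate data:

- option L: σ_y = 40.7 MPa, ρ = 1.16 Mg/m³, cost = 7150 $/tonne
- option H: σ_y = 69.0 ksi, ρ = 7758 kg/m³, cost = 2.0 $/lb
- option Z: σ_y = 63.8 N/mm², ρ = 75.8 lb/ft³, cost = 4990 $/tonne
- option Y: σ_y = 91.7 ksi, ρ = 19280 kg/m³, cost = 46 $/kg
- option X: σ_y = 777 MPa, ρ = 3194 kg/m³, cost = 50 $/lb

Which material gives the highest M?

option H

Normalizing units and computing the index:
  option L: σ_y = 40.70 MPa, ρ = 1160 kg/m³, cost = 7.150 $/kg
  option H: σ_y = 475.7 MPa, ρ = 7758 kg/m³, cost = 4.409 $/kg
  option Z: σ_y = 63.80 MPa, ρ = 1214 kg/m³, cost = 4.990 $/kg
  option Y: σ_y = 632.2 MPa, ρ = 19280 kg/m³, cost = 46.00 $/kg
  option X: σ_y = 777.0 MPa, ρ = 3194 kg/m³, cost = 110.2 $/kg
  option H: M = 13.9 kN·m per $
  option Z: M = 10.5 kN·m per $
  option L: M = 4.91 kN·m per $
  option X: M = 2.21 kN·m per $
  option Y: M = 0.713 kN·m per $
The maximum is for option H.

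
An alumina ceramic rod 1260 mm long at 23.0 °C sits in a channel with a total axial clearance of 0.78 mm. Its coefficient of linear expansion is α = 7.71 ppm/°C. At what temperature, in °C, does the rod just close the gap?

α·L₀·ΔT = 0.78 mm ⇒ ΔT = 0.78 / (7.71×10⁻⁶ × 1260.0) = 80.29 K.
T = 23.0 + 80.29 = 103.3 °C.

103 °C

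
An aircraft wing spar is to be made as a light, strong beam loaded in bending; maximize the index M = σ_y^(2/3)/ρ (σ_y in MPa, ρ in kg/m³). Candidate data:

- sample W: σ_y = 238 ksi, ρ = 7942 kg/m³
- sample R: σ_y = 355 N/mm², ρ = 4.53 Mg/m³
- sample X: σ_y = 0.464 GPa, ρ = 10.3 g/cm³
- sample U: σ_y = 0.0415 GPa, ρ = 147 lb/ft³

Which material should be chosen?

sample W

Normalizing units and computing the index:
  sample W: σ_y = 1641 MPa, ρ = 7942 kg/m³
  sample R: σ_y = 355.0 MPa, ρ = 4530 kg/m³
  sample X: σ_y = 464.0 MPa, ρ = 10300 kg/m³
  sample U: σ_y = 41.50 MPa, ρ = 2355 kg/m³
  sample W: M = 17.5×10⁻³
  sample R: M = 11.1×10⁻³
  sample X: M = 5.82×10⁻³
  sample U: M = 5.09×10⁻³
Sample W ranks first.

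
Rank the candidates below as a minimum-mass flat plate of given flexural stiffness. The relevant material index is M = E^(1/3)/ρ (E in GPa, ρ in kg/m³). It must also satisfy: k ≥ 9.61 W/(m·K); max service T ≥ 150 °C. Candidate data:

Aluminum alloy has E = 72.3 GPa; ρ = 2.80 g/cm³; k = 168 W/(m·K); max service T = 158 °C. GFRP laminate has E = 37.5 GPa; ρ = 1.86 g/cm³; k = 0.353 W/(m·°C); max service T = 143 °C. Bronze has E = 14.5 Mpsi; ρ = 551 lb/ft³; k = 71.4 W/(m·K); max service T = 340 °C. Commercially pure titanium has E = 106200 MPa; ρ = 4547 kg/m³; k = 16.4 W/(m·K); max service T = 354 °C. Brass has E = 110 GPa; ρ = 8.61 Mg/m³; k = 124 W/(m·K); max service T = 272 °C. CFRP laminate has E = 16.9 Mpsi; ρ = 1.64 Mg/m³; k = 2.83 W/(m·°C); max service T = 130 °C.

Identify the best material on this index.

Screen on constraints: k ≥ 9.61 W/(m·K); max service T ≥ 150 °C. Survivors: aluminum alloy, bronze, commercially pure titanium, brass.
Convert each candidate to consistent units, then evaluate M:
  aluminum alloy: E = 72.30 GPa, ρ = 2800 kg/m³
  bronze: E = 99.97 GPa, ρ = 8826 kg/m³
  commercially pure titanium: E = 106.2 GPa, ρ = 4547 kg/m³
  brass: E = 110.0 GPa, ρ = 8610 kg/m³
  aluminum alloy: M = 1.49×10⁻³
  commercially pure titanium: M = 1.04×10⁻³
  brass: M = 0.556×10⁻³
  bronze: M = 0.526×10⁻³
Aluminum alloy has the largest M.

aluminum alloy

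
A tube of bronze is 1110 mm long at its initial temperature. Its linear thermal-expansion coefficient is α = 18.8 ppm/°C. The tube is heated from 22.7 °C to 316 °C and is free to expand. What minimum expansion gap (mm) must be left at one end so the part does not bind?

ΔT = 316 − 22.7 = 293.3 K.
ΔL = α·L₀·ΔT = 18.8×10⁻⁶ × 1110 mm × 293.3 K = 6.12 mm.

6.12 mm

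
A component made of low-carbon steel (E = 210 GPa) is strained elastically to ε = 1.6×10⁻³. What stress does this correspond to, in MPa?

σ = E·ε = 210000 MPa × 1.6×10⁻³ = 336 MPa.

336 MPa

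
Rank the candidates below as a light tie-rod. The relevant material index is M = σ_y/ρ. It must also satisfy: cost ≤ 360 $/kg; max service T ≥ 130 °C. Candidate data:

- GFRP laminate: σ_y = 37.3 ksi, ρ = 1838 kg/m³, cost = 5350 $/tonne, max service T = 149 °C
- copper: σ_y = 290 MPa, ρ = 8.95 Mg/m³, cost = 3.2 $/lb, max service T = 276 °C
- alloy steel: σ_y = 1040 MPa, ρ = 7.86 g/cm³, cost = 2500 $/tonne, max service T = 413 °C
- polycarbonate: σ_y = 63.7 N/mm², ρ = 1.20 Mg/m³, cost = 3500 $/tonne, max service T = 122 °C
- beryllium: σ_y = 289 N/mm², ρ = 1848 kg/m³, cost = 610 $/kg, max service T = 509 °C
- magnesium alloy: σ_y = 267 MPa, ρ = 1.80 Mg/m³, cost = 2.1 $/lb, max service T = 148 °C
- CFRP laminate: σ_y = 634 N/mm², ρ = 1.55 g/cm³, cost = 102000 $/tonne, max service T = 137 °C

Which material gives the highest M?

Screen on constraints: cost ≤ 360 $/kg; max service T ≥ 130 °C. Survivors: GFRP laminate, copper, alloy steel, magnesium alloy, CFRP laminate.
After converting to SI:
  GFRP laminate: σ_y = 257.2 MPa, ρ = 1838 kg/m³
  copper: σ_y = 290.0 MPa, ρ = 8950 kg/m³
  alloy steel: σ_y = 1040 MPa, ρ = 7860 kg/m³
  magnesium alloy: σ_y = 267.0 MPa, ρ = 1800 kg/m³
  CFRP laminate: σ_y = 634.0 MPa, ρ = 1550 kg/m³
  CFRP laminate: M = 409 kN·m/kg
  magnesium alloy: M = 148 kN·m/kg
  GFRP laminate: M = 140 kN·m/kg
  alloy steel: M = 132 kN·m/kg
  copper: M = 32.4 kN·m/kg
The maximum is for CFRP laminate.

CFRP laminate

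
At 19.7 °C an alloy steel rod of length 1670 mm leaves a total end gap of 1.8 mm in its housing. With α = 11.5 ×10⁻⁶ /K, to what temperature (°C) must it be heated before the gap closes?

113 °C

α·L₀·ΔT = 1.8 mm ⇒ ΔT = 1.8 / (11.5×10⁻⁶ × 1670.0) = 93.73 K.
T = 19.7 + 93.73 = 113.4 °C.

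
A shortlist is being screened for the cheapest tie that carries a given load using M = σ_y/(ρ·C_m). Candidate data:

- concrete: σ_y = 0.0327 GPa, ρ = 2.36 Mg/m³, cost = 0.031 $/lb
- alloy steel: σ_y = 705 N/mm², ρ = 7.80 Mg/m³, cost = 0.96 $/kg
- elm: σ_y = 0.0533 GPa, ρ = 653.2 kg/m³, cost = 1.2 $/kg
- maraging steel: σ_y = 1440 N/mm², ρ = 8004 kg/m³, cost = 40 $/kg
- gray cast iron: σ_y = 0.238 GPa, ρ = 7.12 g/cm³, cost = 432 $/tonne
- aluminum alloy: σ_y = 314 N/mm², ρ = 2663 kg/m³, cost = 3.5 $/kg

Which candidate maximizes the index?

In SI units:
  concrete: σ_y = 32.70 MPa, ρ = 2360 kg/m³, cost = 0.06834 $/kg
  alloy steel: σ_y = 705.0 MPa, ρ = 7800 kg/m³, cost = 0.9600 $/kg
  elm: σ_y = 53.30 MPa, ρ = 653.2 kg/m³, cost = 1.200 $/kg
  maraging steel: σ_y = 1440 MPa, ρ = 8004 kg/m³, cost = 40.00 $/kg
  gray cast iron: σ_y = 238.0 MPa, ρ = 7120 kg/m³, cost = 0.4320 $/kg
  aluminum alloy: σ_y = 314.0 MPa, ρ = 2663 kg/m³, cost = 3.500 $/kg
  concrete: M = 203 kN·m per $
  alloy steel: M = 94.2 kN·m per $
  gray cast iron: M = 77.4 kN·m per $
  elm: M = 68.0 kN·m per $
  aluminum alloy: M = 33.7 kN·m per $
  maraging steel: M = 4.50 kN·m per $
Highest index: concrete.

concrete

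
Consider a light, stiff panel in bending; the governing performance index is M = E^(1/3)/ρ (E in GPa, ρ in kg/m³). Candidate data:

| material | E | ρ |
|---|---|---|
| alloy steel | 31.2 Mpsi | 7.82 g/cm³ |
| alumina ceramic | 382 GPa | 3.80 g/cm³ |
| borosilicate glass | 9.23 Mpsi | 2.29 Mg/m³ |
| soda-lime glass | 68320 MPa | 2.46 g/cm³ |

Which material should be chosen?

alumina ceramic

Normalizing units and computing the index:
  alloy steel: E = 215.1 GPa, ρ = 7820 kg/m³
  alumina ceramic: E = 382.0 GPa, ρ = 3800 kg/m³
  borosilicate glass: E = 63.64 GPa, ρ = 2290 kg/m³
  soda-lime glass: E = 68.32 GPa, ρ = 2460 kg/m³
  alumina ceramic: M = 1.91×10⁻³
  borosilicate glass: M = 1.74×10⁻³
  soda-lime glass: M = 1.66×10⁻³
  alloy steel: M = 0.766×10⁻³
The maximum is for alumina ceramic.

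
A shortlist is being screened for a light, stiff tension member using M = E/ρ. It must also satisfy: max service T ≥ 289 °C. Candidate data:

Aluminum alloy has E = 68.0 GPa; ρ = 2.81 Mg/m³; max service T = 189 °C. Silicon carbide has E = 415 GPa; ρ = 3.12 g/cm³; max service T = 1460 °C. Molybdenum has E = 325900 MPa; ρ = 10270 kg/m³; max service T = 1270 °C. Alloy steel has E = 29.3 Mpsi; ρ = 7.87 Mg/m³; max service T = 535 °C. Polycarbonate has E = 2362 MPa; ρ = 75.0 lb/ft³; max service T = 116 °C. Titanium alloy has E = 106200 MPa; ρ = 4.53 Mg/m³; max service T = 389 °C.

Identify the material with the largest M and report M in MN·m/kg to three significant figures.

silicon carbide, M = 133 MN·m/kg

Screen on constraints: max service T ≥ 289 °C. Survivors: silicon carbide, molybdenum, alloy steel, titanium alloy.
After converting to SI:
  silicon carbide: E = 415.0 GPa, ρ = 3120 kg/m³
  molybdenum: E = 325.9 GPa, ρ = 10270 kg/m³
  alloy steel: E = 202.0 GPa, ρ = 7870 kg/m³
  titanium alloy: E = 106.2 GPa, ρ = 4530 kg/m³
  silicon carbide: M = 133 MN·m/kg
  molybdenum: M = 31.7 MN·m/kg
  alloy steel: M = 25.7 MN·m/kg
  titanium alloy: M = 23.4 MN·m/kg
Silicon carbide ranks first.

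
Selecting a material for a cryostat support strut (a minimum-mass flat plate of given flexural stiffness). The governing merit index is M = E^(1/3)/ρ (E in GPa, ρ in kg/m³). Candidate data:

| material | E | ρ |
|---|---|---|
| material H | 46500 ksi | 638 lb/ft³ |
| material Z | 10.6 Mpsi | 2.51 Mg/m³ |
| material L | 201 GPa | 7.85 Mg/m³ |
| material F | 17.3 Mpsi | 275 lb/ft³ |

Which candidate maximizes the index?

In SI units:
  material H: E = 320.6 GPa, ρ = 10220 kg/m³
  material Z: E = 73.08 GPa, ρ = 2510 kg/m³
  material L: E = 201.0 GPa, ρ = 7850 kg/m³
  material F: E = 119.3 GPa, ρ = 4405 kg/m³
  material Z: M = 1.67×10⁻³
  material F: M = 1.12×10⁻³
  material L: M = 0.746×10⁻³
  material H: M = 0.670×10⁻³
Highest index: material Z.

material Z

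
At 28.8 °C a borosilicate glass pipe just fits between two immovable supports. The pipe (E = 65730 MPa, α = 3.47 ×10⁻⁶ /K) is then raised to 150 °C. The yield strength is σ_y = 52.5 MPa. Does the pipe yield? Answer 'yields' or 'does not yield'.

does not yield

E = 65730 MPa = 65.73 GPa.
ΔT = 121.2 K. Constrained thermal stress σ = E·α·ΔT = 65.73×10³ MPa × 3.47×10⁻⁶ × 121.2 = 27.6 MPa (compressive).
Compare to σ_y = 52.5 MPa: σ < σ_y, so it does not yield.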